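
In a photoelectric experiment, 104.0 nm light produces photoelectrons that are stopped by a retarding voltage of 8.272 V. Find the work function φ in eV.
3.65 eV

The stopping potential gives the maximum kinetic energy: KE_max = eV_s = 8.272 eV

From Einstein's photoelectric equation: KE_max = hc/λ - φ
Rearranging: φ = hc/λ - KE_max

Calculate photon energy:
E_photon = hc/λ = (6.626×10⁻³⁴ J·s)(3×10⁸ m/s) / (104.0×10⁻⁹ m) = 11.9216 eV

Therefore:
φ = 11.9216 - 8.272 = 3.65 eV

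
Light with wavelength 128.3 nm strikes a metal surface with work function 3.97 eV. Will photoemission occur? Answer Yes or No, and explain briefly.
Yes

For photoemission, the photon energy must exceed the work function.

Photon energy: E = hc/λ = 9.6636 eV
Work function: φ = 3.97 eV

Since E_photon (9.6636 eV) > φ (3.97 eV), photoemission WILL occur.
The threshold wavelength is λ₀ = hc/φ = 312.3 nm.
Since 128.3 nm < 312.3 nm, the light has sufficient energy.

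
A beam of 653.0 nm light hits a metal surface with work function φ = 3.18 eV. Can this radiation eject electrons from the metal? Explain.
No

For photoemission, the photon energy must exceed the work function.

Photon energy: E = hc/λ = 1.8987 eV
Work function: φ = 3.18 eV

Since E_photon (1.8987 eV) < φ (3.18 eV), photoemission will NOT occur.
The threshold wavelength is λ₀ = hc/φ = 389.9 nm.
Since 653.0 nm > 389.9 nm, the photons lack sufficient energy.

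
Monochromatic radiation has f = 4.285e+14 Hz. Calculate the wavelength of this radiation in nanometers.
699.63 nm

Using the wave equation: c = fλ

Solving for wavelength:
λ = c/f = (3×10⁸ m/s) / (4.285e+14 Hz)
λ = 699.63 nm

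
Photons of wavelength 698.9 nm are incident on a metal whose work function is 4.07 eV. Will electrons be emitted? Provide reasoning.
No

For photoemission, the photon energy must exceed the work function.

Photon energy: E = hc/λ = 1.7740 eV
Work function: φ = 4.07 eV

Since E_photon (1.7740 eV) < φ (4.07 eV), photoemission will NOT occur.
The threshold wavelength is λ₀ = hc/φ = 304.6 nm.
Since 698.9 nm > 304.6 nm, the photons lack sufficient energy.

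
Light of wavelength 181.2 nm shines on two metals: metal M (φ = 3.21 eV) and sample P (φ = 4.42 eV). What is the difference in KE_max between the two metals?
1.2100 eV

Using KE_max = hc/λ - φ for each metal:

Photon energy: E = hc/λ = 6.8424 eV

For metal M (φ₁ = 3.21 eV):
KE₁ = E - φ₁ = 6.8424 - 3.21 = 3.6324 eV

For sample P (φ₂ = 4.42 eV):
KE₂ = E - φ₂ = 6.8424 - 4.42 = 2.4224 eV

Difference:
ΔKE = KE₁ - KE₂ = 3.6324 - 2.4224 = 1.2100 eV

Note: The difference equals the difference in work functions: 4.42 - 3.21 = 1.21 eV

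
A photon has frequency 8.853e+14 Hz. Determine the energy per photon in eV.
3.6613 eV

Using E = hf:

E = hf = (6.626×10⁻³⁴ J·s)(8.853e+14 Hz)
E = 3.6613 eV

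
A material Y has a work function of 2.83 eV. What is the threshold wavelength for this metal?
438.11 nm

The threshold wavelength is when the photon energy equals the work function:
hc/λ₀ = φ

Solving for λ₀:
λ₀ = hc/φ = (6.626×10⁻³⁴ J·s)(3×10⁸ m/s) / (2.83 eV × 1.602×10⁻¹⁹ J/eV)
λ₀ = 438.11 nm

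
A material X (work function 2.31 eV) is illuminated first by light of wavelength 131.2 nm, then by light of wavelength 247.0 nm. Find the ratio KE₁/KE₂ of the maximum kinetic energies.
2.6351

Using Einstein's equation: KE_max = hc/λ - φ

For λ₁ = 131.2 nm:
E₁ = hc/λ₁ = 9.4500 eV
KE₁ = E₁ - φ = 9.4500 - 2.31 = 7.1400 eV

For λ₂ = 247.0 nm:
E₂ = hc/λ₂ = 5.0196 eV
KE₂ = E₂ - φ = 5.0196 - 2.31 = 2.7096 eV

Ratio: KE₁/KE₂ = 7.1400/2.7096 = 2.6351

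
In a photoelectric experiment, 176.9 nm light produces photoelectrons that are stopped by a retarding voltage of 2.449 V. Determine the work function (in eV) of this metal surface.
4.56 eV

The stopping potential gives the maximum kinetic energy: KE_max = eV_s = 2.449 eV

From Einstein's photoelectric equation: KE_max = hc/λ - φ
Rearranging: φ = hc/λ - KE_max

Calculate photon energy:
E_photon = hc/λ = (6.626×10⁻³⁴ J·s)(3×10⁸ m/s) / (176.9×10⁻⁹ m) = 7.0087 eV

Therefore:
φ = 7.0087 - 2.449 = 4.56 eV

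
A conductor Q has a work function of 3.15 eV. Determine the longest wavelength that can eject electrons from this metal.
393.60 nm

The threshold wavelength is when the photon energy equals the work function:
hc/λ₀ = φ

Solving for λ₀:
λ₀ = hc/φ = (6.626×10⁻³⁴ J·s)(3×10⁸ m/s) / (3.15 eV × 1.602×10⁻¹⁹ J/eV)
λ₀ = 393.60 nm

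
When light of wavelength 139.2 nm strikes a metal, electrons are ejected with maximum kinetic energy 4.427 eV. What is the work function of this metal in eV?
4.48 eV

From Einstein's photoelectric equation: KE_max = hf - φ = hc/λ - φ

Rearranging for φ:
φ = hc/λ - KE_max

Calculate photon energy:
E_photon = hc/λ = 8.9069 eV

Therefore:
φ = 8.9069 - 4.427 = 4.48 eV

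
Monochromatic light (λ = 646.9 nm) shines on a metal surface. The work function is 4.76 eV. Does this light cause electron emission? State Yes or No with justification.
No

For photoemission, the photon energy must exceed the work function.

Photon energy: E = hc/λ = 1.9166 eV
Work function: φ = 4.76 eV

Since E_photon (1.9166 eV) < φ (4.76 eV), photoemission will NOT occur.
The threshold wavelength is λ₀ = hc/φ = 260.5 nm.
Since 646.9 nm > 260.5 nm, the photons lack sufficient energy.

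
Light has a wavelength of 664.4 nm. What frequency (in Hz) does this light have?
4.5122e+14 Hz

Using the wave equation: c = fλ

Solving for frequency:
f = c/λ = (3×10⁸ m/s) / (664.4×10⁻⁹ m)
f = 4.5122e+14 Hz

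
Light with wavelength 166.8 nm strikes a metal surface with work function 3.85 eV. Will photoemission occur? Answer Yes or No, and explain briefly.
Yes

For photoemission, the photon energy must exceed the work function.

Photon energy: E = hc/λ = 7.4331 eV
Work function: φ = 3.85 eV

Since E_photon (7.4331 eV) > φ (3.85 eV), photoemission WILL occur.
The threshold wavelength is λ₀ = hc/φ = 322.0 nm.
Since 166.8 nm < 322.0 nm, the light has sufficient energy.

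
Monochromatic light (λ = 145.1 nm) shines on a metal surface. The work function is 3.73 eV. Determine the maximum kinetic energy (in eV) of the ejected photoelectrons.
4.8147 eV

Using Einstein's photoelectric equation: KE_max = hf - φ = hc/λ - φ

First, calculate the photon energy:
E_photon = hc/λ = (6.626×10⁻³⁴ J·s)(3×10⁸ m/s) / (145.1×10⁻⁹ m)
E_photon = 8.5447 eV

Then, the maximum kinetic energy:
KE_max = E_photon - φ = 8.5447 eV - 3.73 eV = 4.8147 eV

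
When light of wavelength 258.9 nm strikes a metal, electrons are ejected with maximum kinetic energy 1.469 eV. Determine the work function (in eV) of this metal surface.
3.32 eV

From Einstein's photoelectric equation: KE_max = hf - φ = hc/λ - φ

Rearranging for φ:
φ = hc/λ - KE_max

Calculate photon energy:
E_photon = hc/λ = 4.7889 eV

Therefore:
φ = 4.7889 - 1.469 = 3.32 eV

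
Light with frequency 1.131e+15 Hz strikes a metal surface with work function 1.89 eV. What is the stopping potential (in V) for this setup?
2.7874 V

The stopping potential V_s satisfies: eV_s = KE_max

First, find KE_max using Einstein's equation:
E_photon = hf = (6.626×10⁻³⁴ J·s)(1.131e+15 Hz) = 4.6774 eV
KE_max = E_photon - φ = 4.6774 - 1.89 = 2.7874 eV

Since eV_s = KE_max:
V_s = KE_max/e = 2.7874 V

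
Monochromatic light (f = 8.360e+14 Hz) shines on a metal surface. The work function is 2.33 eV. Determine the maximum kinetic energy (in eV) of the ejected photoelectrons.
1.1274 eV

Using Einstein's photoelectric equation: KE_max = hf - φ

First, calculate the photon energy:
E_photon = hf = (6.626×10⁻³⁴ J·s)(8.360e+14 Hz)
E_photon = 3.4574 eV

Then, the maximum kinetic energy:
KE_max = E_photon - φ = 3.4574 eV - 2.33 eV = 1.1274 eV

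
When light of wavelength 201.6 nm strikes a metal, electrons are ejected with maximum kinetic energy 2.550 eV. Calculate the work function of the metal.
3.60 eV

From Einstein's photoelectric equation: KE_max = hf - φ = hc/λ - φ

Rearranging for φ:
φ = hc/λ - KE_max

Calculate photon energy:
E_photon = hc/λ = 6.1500 eV

Therefore:
φ = 6.1500 - 2.550 = 3.60 eV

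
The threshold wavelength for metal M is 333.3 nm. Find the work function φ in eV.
3.72 eV

At the threshold wavelength, photon energy equals work function:
φ = hc/λ₀

Calculating:
φ = (6.626×10⁻³⁴ J·s)(3×10⁸ m/s) / (333.3×10⁻⁹ m)
φ = 3.72 eV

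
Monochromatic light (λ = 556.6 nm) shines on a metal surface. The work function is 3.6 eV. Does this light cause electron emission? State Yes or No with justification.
No

For photoemission, the photon energy must exceed the work function.

Photon energy: E = hc/λ = 2.2275 eV
Work function: φ = 3.6 eV

Since E_photon (2.2275 eV) < φ (3.6 eV), photoemission will NOT occur.
The threshold wavelength is λ₀ = hc/φ = 344.4 nm.
Since 556.6 nm > 344.4 nm, the photons lack sufficient energy.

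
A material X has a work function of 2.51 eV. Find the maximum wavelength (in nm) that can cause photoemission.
493.96 nm

The threshold wavelength is when the photon energy equals the work function:
hc/λ₀ = φ

Solving for λ₀:
λ₀ = hc/φ = (6.626×10⁻³⁴ J·s)(3×10⁸ m/s) / (2.51 eV × 1.602×10⁻¹⁹ J/eV)
λ₀ = 493.96 nm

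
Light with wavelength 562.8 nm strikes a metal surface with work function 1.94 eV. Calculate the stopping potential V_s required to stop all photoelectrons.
0.2630 V

The stopping potential V_s satisfies: eV_s = KE_max

First, find KE_max using Einstein's equation:
E_photon = hc/λ = 2.2030 eV
KE_max = E_photon - φ = 2.2030 - 1.94 = 0.2630 eV

Since eV_s = KE_max:
V_s = KE_max/e = 0.2630 V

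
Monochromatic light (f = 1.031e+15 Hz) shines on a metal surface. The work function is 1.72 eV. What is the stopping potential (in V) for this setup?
2.5439 V

The stopping potential V_s satisfies: eV_s = KE_max

First, find KE_max using Einstein's equation:
E_photon = hf = (6.626×10⁻³⁴ J·s)(1.031e+15 Hz) = 4.2639 eV
KE_max = E_photon - φ = 4.2639 - 1.72 = 2.5439 eV

Since eV_s = KE_max:
V_s = KE_max/e = 2.5439 V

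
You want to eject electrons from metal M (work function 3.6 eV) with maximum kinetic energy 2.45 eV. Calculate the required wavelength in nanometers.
204.93 nm

From Einstein's equation: KE_max = hc/λ - φ

Rearranging for λ:
hc/λ = KE_max + φ
λ = hc/(KE_max + φ)

Required photon energy:
E_photon = KE_max + φ = 2.45 + 3.6 = 6.05 eV

Required wavelength:
λ = hc/E_photon = (6.626×10⁻³⁴)(3×10⁸) / (6.05 × 1.602×10⁻¹⁹)
λ = 204.93 nm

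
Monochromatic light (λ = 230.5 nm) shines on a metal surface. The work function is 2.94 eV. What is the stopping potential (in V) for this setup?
2.4389 V

The stopping potential V_s satisfies: eV_s = KE_max

First, find KE_max using Einstein's equation:
E_photon = hc/λ = 5.3789 eV
KE_max = E_photon - φ = 5.3789 - 2.94 = 2.4389 eV

Since eV_s = KE_max:
V_s = KE_max/e = 2.4389 V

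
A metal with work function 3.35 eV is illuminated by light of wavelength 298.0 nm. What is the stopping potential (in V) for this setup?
0.8105 V

The stopping potential V_s satisfies: eV_s = KE_max

First, find KE_max using Einstein's equation:
E_photon = hc/λ = 4.1605 eV
KE_max = E_photon - φ = 4.1605 - 3.35 = 0.8105 eV

Since eV_s = KE_max:
V_s = KE_max/e = 0.8105 V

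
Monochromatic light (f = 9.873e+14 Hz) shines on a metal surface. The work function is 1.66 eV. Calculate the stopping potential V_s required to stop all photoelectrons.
2.4231 V

The stopping potential V_s satisfies: eV_s = KE_max

First, find KE_max using Einstein's equation:
E_photon = hf = (6.626×10⁻³⁴ J·s)(9.873e+14 Hz) = 4.0831 eV
KE_max = E_photon - φ = 4.0831 - 1.66 = 2.4231 eV

Since eV_s = KE_max:
V_s = KE_max/e = 2.4231 V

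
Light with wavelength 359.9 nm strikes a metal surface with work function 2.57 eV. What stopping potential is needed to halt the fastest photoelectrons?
0.8750 V

The stopping potential V_s satisfies: eV_s = KE_max

First, find KE_max using Einstein's equation:
E_photon = hc/λ = 3.4450 eV
KE_max = E_photon - φ = 3.4450 - 2.57 = 0.8750 eV

Since eV_s = KE_max:
V_s = KE_max/e = 0.8750 V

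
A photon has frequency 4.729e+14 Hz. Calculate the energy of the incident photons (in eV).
1.9558 eV

Using E = hf:

E = hf = (6.626×10⁻³⁴ J·s)(4.729e+14 Hz)
E = 1.9558 eV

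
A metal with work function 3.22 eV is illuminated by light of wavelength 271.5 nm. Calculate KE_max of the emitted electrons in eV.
1.3466 eV

Using Einstein's photoelectric equation: KE_max = hf - φ = hc/λ - φ

First, calculate the photon energy:
E_photon = hc/λ = (6.626×10⁻³⁴ J·s)(3×10⁸ m/s) / (271.5×10⁻⁹ m)
E_photon = 4.5666 eV

Then, the maximum kinetic energy:
KE_max = E_photon - φ = 4.5666 eV - 3.22 eV = 1.3466 eV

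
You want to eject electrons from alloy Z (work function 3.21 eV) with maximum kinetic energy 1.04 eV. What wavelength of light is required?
291.73 nm

From Einstein's equation: KE_max = hc/λ - φ

Rearranging for λ:
hc/λ = KE_max + φ
λ = hc/(KE_max + φ)

Required photon energy:
E_photon = KE_max + φ = 1.04 + 3.21 = 4.25 eV

Required wavelength:
λ = hc/E_photon = (6.626×10⁻³⁴)(3×10⁸) / (4.25 × 1.602×10⁻¹⁹)
λ = 291.73 nm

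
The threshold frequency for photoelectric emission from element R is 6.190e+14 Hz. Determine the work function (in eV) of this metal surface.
2.56 eV

At the threshold frequency, photon energy equals work function:
φ = hf₀

Calculating:
φ = (6.626×10⁻³⁴ J·s)(6.190e+14 Hz)
φ = 2.56 eV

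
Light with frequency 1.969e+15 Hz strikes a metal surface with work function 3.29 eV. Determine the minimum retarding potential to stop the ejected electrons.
4.8531 V

The stopping potential V_s satisfies: eV_s = KE_max

First, find KE_max using Einstein's equation:
E_photon = hf = (6.626×10⁻³⁴ J·s)(1.969e+15 Hz) = 8.1431 eV
KE_max = E_photon - φ = 8.1431 - 3.29 = 4.8531 eV

Since eV_s = KE_max:
V_s = KE_max/e = 4.8531 V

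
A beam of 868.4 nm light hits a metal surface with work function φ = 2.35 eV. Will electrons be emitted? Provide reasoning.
No

For photoemission, the photon energy must exceed the work function.

Photon energy: E = hc/λ = 1.4277 eV
Work function: φ = 2.35 eV

Since E_photon (1.4277 eV) < φ (2.35 eV), photoemission will NOT occur.
The threshold wavelength is λ₀ = hc/φ = 527.6 nm.
Since 868.4 nm > 527.6 nm, the photons lack sufficient energy.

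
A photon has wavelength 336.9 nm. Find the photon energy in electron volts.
3.6801 eV

Using E = hf = hc/λ:

E = hc/λ = (6.626×10⁻³⁴ J·s)(3×10⁸ m/s) / (336.9×10⁻⁹ m)
E = 3.6801 eV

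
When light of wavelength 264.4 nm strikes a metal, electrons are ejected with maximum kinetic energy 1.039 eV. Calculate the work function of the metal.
3.65 eV

From Einstein's photoelectric equation: KE_max = hf - φ = hc/λ - φ

Rearranging for φ:
φ = hc/λ - KE_max

Calculate photon energy:
E_photon = hc/λ = 4.6893 eV

Therefore:
φ = 4.6893 - 1.039 = 3.65 eV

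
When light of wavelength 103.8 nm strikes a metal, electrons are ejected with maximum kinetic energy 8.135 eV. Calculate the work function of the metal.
3.81 eV

From Einstein's photoelectric equation: KE_max = hf - φ = hc/λ - φ

Rearranging for φ:
φ = hc/λ - KE_max

Calculate photon energy:
E_photon = hc/λ = 11.9445 eV

Therefore:
φ = 11.9445 - 8.135 = 3.81 eV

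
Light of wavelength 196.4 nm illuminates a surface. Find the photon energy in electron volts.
6.3128 eV

Using E = hf = hc/λ:

E = hc/λ = (6.626×10⁻³⁴ J·s)(3×10⁸ m/s) / (196.4×10⁻⁹ m)
E = 6.3128 eV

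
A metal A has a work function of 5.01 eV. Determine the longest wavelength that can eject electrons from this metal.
247.47 nm

The threshold wavelength is when the photon energy equals the work function:
hc/λ₀ = φ

Solving for λ₀:
λ₀ = hc/φ = (6.626×10⁻³⁴ J·s)(3×10⁸ m/s) / (5.01 eV × 1.602×10⁻¹⁹ J/eV)
λ₀ = 247.47 nm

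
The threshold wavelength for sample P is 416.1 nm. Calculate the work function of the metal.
2.98 eV

At the threshold wavelength, photon energy equals work function:
φ = hc/λ₀

Calculating:
φ = (6.626×10⁻³⁴ J·s)(3×10⁸ m/s) / (416.1×10⁻⁹ m)
φ = 2.98 eV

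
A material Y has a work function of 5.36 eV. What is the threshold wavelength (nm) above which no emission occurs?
231.31 nm

The threshold wavelength is when the photon energy equals the work function:
hc/λ₀ = φ

Solving for λ₀:
λ₀ = hc/φ = (6.626×10⁻³⁴ J·s)(3×10⁸ m/s) / (5.36 eV × 1.602×10⁻¹⁹ J/eV)
λ₀ = 231.31 nm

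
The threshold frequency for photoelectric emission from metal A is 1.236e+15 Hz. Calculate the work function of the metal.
5.11 eV

At the threshold frequency, photon energy equals work function:
φ = hf₀

Calculating:
φ = (6.626×10⁻³⁴ J·s)(1.236e+15 Hz)
φ = 5.11 eV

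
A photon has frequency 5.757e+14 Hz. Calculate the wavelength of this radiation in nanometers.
520.74 nm

Using the wave equation: c = fλ

Solving for wavelength:
λ = c/f = (3×10⁸ m/s) / (5.757e+14 Hz)
λ = 520.74 nm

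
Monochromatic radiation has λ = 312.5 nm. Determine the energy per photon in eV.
3.9675 eV

Using E = hf = hc/λ:

E = hc/λ = (6.626×10⁻³⁴ J·s)(3×10⁸ m/s) / (312.5×10⁻⁹ m)
E = 3.9675 eV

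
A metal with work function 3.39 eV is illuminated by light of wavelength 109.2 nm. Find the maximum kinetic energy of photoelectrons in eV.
7.9639 eV

Using Einstein's photoelectric equation: KE_max = hf - φ = hc/λ - φ

First, calculate the photon energy:
E_photon = hc/λ = (6.626×10⁻³⁴ J·s)(3×10⁸ m/s) / (109.2×10⁻⁹ m)
E_photon = 11.3539 eV

Then, the maximum kinetic energy:
KE_max = E_photon - φ = 11.3539 eV - 3.39 eV = 7.9639 eV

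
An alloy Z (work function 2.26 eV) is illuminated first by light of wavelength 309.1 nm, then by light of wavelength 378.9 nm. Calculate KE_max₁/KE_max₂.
1.7300

Using Einstein's equation: KE_max = hc/λ - φ

For λ₁ = 309.1 nm:
E₁ = hc/λ₁ = 4.0111 eV
KE₁ = E₁ - φ = 4.0111 - 2.26 = 1.7511 eV

For λ₂ = 378.9 nm:
E₂ = hc/λ₂ = 3.2722 eV
KE₂ = E₂ - φ = 3.2722 - 2.26 = 1.0122 eV

Ratio: KE₁/KE₂ = 1.7511/1.0122 = 1.7300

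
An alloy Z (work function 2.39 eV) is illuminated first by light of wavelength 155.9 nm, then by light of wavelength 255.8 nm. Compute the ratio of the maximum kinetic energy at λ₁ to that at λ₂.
2.2641

Using Einstein's equation: KE_max = hc/λ - φ

For λ₁ = 155.9 nm:
E₁ = hc/λ₁ = 7.9528 eV
KE₁ = E₁ - φ = 7.9528 - 2.39 = 5.5628 eV

For λ₂ = 255.8 nm:
E₂ = hc/λ₂ = 4.8469 eV
KE₂ = E₂ - φ = 4.8469 - 2.39 = 2.4569 eV

Ratio: KE₁/KE₂ = 5.5628/2.4569 = 2.2641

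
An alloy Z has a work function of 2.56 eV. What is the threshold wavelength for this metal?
484.31 nm

The threshold wavelength is when the photon energy equals the work function:
hc/λ₀ = φ

Solving for λ₀:
λ₀ = hc/φ = (6.626×10⁻³⁴ J·s)(3×10⁸ m/s) / (2.56 eV × 1.602×10⁻¹⁹ J/eV)
λ₀ = 484.31 nm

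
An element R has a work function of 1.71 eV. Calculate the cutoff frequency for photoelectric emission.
4.1348e+14 Hz

The threshold frequency is when the photon energy equals the work function:
hf₀ = φ

Solving for f₀:
f₀ = φ/h = (1.71 eV × 1.602×10⁻¹⁹ J/eV) / (6.626×10⁻³⁴ J·s)
f₀ = 4.1348e+14 Hz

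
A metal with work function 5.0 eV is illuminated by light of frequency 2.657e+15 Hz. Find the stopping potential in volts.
5.9885 V

The stopping potential V_s satisfies: eV_s = KE_max

First, find KE_max using Einstein's equation:
E_photon = hf = (6.626×10⁻³⁴ J·s)(2.657e+15 Hz) = 10.9885 eV
KE_max = E_photon - φ = 10.9885 - 5.0 = 5.9885 eV

Since eV_s = KE_max:
V_s = KE_max/e = 5.9885 V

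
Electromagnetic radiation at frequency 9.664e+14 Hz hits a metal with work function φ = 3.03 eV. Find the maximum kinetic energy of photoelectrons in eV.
0.9667 eV

Using Einstein's photoelectric equation: KE_max = hf - φ

First, calculate the photon energy:
E_photon = hf = (6.626×10⁻³⁴ J·s)(9.664e+14 Hz)
E_photon = 3.9967 eV

Then, the maximum kinetic energy:
KE_max = E_photon - φ = 3.9967 eV - 3.03 eV = 0.9667 eV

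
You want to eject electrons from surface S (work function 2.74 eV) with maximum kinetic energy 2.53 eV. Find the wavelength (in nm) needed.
235.26 nm

From Einstein's equation: KE_max = hc/λ - φ

Rearranging for λ:
hc/λ = KE_max + φ
λ = hc/(KE_max + φ)

Required photon energy:
E_photon = KE_max + φ = 2.53 + 2.74 = 5.27 eV

Required wavelength:
λ = hc/E_photon = (6.626×10⁻³⁴)(3×10⁸) / (5.27 × 1.602×10⁻¹⁹)
λ = 235.26 nm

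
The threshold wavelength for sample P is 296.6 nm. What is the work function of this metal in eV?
4.18 eV

At the threshold wavelength, photon energy equals work function:
φ = hc/λ₀

Calculating:
φ = (6.626×10⁻³⁴ J·s)(3×10⁸ m/s) / (296.6×10⁻⁹ m)
φ = 4.18 eV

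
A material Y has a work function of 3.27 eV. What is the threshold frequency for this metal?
7.9068e+14 Hz

The threshold frequency is when the photon energy equals the work function:
hf₀ = φ

Solving for f₀:
f₀ = φ/h = (3.27 eV × 1.602×10⁻¹⁹ J/eV) / (6.626×10⁻³⁴ J·s)
f₀ = 7.9068e+14 Hz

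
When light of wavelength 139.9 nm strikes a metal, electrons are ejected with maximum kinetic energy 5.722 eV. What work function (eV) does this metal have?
3.14 eV

From Einstein's photoelectric equation: KE_max = hf - φ = hc/λ - φ

Rearranging for φ:
φ = hc/λ - KE_max

Calculate photon energy:
E_photon = hc/λ = 8.8623 eV

Therefore:
φ = 8.8623 - 5.722 = 3.14 eV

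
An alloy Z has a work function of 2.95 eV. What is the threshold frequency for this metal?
7.1331e+14 Hz

The threshold frequency is when the photon energy equals the work function:
hf₀ = φ

Solving for f₀:
f₀ = φ/h = (2.95 eV × 1.602×10⁻¹⁹ J/eV) / (6.626×10⁻³⁴ J·s)
f₀ = 7.1331e+14 Hz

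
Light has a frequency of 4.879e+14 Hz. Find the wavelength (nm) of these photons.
614.45 nm

Using the wave equation: c = fλ

Solving for wavelength:
λ = c/f = (3×10⁸ m/s) / (4.879e+14 Hz)
λ = 614.45 nm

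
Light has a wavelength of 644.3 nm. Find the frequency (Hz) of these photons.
4.6530e+14 Hz

Using the wave equation: c = fλ

Solving for frequency:
f = c/λ = (3×10⁸ m/s) / (644.3×10⁻⁹ m)
f = 4.6530e+14 Hz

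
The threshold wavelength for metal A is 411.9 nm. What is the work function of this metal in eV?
3.01 eV

At the threshold wavelength, photon energy equals work function:
φ = hc/λ₀

Calculating:
φ = (6.626×10⁻³⁴ J·s)(3×10⁸ m/s) / (411.9×10⁻⁹ m)
φ = 3.01 eV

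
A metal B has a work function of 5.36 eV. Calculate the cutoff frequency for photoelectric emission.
1.2960e+15 Hz

The threshold frequency is when the photon energy equals the work function:
hf₀ = φ

Solving for f₀:
f₀ = φ/h = (5.36 eV × 1.602×10⁻¹⁹ J/eV) / (6.626×10⁻³⁴ J·s)
f₀ = 1.2960e+15 Hz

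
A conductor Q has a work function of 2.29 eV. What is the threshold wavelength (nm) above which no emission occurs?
541.42 nm

The threshold wavelength is when the photon energy equals the work function:
hc/λ₀ = φ

Solving for λ₀:
λ₀ = hc/φ = (6.626×10⁻³⁴ J·s)(3×10⁸ m/s) / (2.29 eV × 1.602×10⁻¹⁹ J/eV)
λ₀ = 541.42 nm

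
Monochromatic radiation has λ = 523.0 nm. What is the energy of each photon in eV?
2.3706 eV

Using E = hf = hc/λ:

E = hc/λ = (6.626×10⁻³⁴ J·s)(3×10⁸ m/s) / (523.0×10⁻⁹ m)
E = 2.3706 eV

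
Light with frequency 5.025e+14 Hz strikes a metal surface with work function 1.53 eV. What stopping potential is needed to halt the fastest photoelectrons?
0.5482 V

The stopping potential V_s satisfies: eV_s = KE_max

First, find KE_max using Einstein's equation:
E_photon = hf = (6.626×10⁻³⁴ J·s)(5.025e+14 Hz) = 2.0782 eV
KE_max = E_photon - φ = 2.0782 - 1.53 = 0.5482 eV

Since eV_s = KE_max:
V_s = KE_max/e = 0.5482 V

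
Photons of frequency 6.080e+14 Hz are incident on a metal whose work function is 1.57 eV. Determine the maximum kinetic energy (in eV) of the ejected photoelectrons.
0.9445 eV

Using Einstein's photoelectric equation: KE_max = hf - φ

First, calculate the photon energy:
E_photon = hf = (6.626×10⁻³⁴ J·s)(6.080e+14 Hz)
E_photon = 2.5145 eV

Then, the maximum kinetic energy:
KE_max = E_photon - φ = 2.5145 eV - 1.57 eV = 0.9445 eV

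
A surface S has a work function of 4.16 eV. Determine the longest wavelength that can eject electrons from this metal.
298.04 nm

The threshold wavelength is when the photon energy equals the work function:
hc/λ₀ = φ

Solving for λ₀:
λ₀ = hc/φ = (6.626×10⁻³⁴ J·s)(3×10⁸ m/s) / (4.16 eV × 1.602×10⁻¹⁹ J/eV)
λ₀ = 298.04 nm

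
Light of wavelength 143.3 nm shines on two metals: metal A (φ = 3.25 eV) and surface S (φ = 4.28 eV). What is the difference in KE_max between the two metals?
1.0300 eV

Using KE_max = hc/λ - φ for each metal:

Photon energy: E = hc/λ = 8.6521 eV

For metal A (φ₁ = 3.25 eV):
KE₁ = E - φ₁ = 8.6521 - 3.25 = 5.4021 eV

For surface S (φ₂ = 4.28 eV):
KE₂ = E - φ₂ = 8.6521 - 4.28 = 4.3721 eV

Difference:
ΔKE = KE₁ - KE₂ = 5.4021 - 4.3721 = 1.0300 eV

Note: The difference equals the difference in work functions: 4.28 - 3.25 = 1.03 eV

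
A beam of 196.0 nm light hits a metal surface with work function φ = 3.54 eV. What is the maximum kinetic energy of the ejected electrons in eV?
2.7857 eV

Using Einstein's photoelectric equation: KE_max = hf - φ = hc/λ - φ

First, calculate the photon energy:
E_photon = hc/λ = (6.626×10⁻³⁴ J·s)(3×10⁸ m/s) / (196.0×10⁻⁹ m)
E_photon = 6.3257 eV

Then, the maximum kinetic energy:
KE_max = E_photon - φ = 6.3257 eV - 3.54 eV = 2.7857 eV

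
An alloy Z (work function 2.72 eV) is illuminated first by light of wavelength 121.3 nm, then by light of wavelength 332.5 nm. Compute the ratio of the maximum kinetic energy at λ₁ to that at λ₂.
7.4355

Using Einstein's equation: KE_max = hc/λ - φ

For λ₁ = 121.3 nm:
E₁ = hc/λ₁ = 10.2213 eV
KE₁ = E₁ - φ = 10.2213 - 2.72 = 7.5013 eV

For λ₂ = 332.5 nm:
E₂ = hc/λ₂ = 3.7288 eV
KE₂ = E₂ - φ = 3.7288 - 2.72 = 1.0088 eV

Ratio: KE₁/KE₂ = 7.5013/1.0088 = 7.4355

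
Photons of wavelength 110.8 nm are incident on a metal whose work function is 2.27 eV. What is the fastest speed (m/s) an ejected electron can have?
1.7714e+06 m/s

First, find the maximum kinetic energy:
E_photon = hc/λ = 11.1899 eV
KE_max = E_photon - φ = 11.1899 - 2.27 = 8.9199 eV

Convert to Joules: KE_max = 8.9199 × 1.602×10⁻¹⁹ J = 1.4291e-18 J

Then use KE = ½mv² to find velocity:
v = √(2·KE/m) = √(2 × 1.4291e-18 J / 9.109e-31 kg)
v = 1.7714e+06 m/s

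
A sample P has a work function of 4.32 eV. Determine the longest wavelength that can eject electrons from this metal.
287.00 nm

The threshold wavelength is when the photon energy equals the work function:
hc/λ₀ = φ

Solving for λ₀:
λ₀ = hc/φ = (6.626×10⁻³⁴ J·s)(3×10⁸ m/s) / (4.32 eV × 1.602×10⁻¹⁹ J/eV)
λ₀ = 287.00 nm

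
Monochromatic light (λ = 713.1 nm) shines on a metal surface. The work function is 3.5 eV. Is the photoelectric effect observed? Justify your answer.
No

For photoemission, the photon energy must exceed the work function.

Photon energy: E = hc/λ = 1.7387 eV
Work function: φ = 3.5 eV

Since E_photon (1.7387 eV) < φ (3.5 eV), photoemission will NOT occur.
The threshold wavelength is λ₀ = hc/φ = 354.2 nm.
Since 713.1 nm > 354.2 nm, the photons lack sufficient energy.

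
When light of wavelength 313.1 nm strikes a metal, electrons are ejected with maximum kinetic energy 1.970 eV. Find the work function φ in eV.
1.99 eV

From Einstein's photoelectric equation: KE_max = hf - φ = hc/λ - φ

Rearranging for φ:
φ = hc/λ - KE_max

Calculate photon energy:
E_photon = hc/λ = 3.9599 eV

Therefore:
φ = 3.9599 - 1.970 = 1.99 eV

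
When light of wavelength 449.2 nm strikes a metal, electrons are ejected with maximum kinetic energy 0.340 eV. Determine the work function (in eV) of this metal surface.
2.42 eV

From Einstein's photoelectric equation: KE_max = hf - φ = hc/λ - φ

Rearranging for φ:
φ = hc/λ - KE_max

Calculate photon energy:
E_photon = hc/λ = 2.7601 eV

Therefore:
φ = 2.7601 - 0.340 = 2.42 eV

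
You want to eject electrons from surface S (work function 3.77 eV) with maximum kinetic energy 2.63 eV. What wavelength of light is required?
193.73 nm

From Einstein's equation: KE_max = hc/λ - φ

Rearranging for λ:
hc/λ = KE_max + φ
λ = hc/(KE_max + φ)

Required photon energy:
E_photon = KE_max + φ = 2.63 + 3.77 = 6.40 eV

Required wavelength:
λ = hc/E_photon = (6.626×10⁻³⁴)(3×10⁸) / (6.40 × 1.602×10⁻¹⁹)
λ = 193.73 nm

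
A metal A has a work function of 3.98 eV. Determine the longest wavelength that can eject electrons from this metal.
311.52 nm

The threshold wavelength is when the photon energy equals the work function:
hc/λ₀ = φ

Solving for λ₀:
λ₀ = hc/φ = (6.626×10⁻³⁴ J·s)(3×10⁸ m/s) / (3.98 eV × 1.602×10⁻¹⁹ J/eV)
λ₀ = 311.52 nm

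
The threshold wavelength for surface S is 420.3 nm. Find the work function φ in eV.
2.95 eV

At the threshold wavelength, photon energy equals work function:
φ = hc/λ₀

Calculating:
φ = (6.626×10⁻³⁴ J·s)(3×10⁸ m/s) / (420.3×10⁻⁹ m)
φ = 2.95 eV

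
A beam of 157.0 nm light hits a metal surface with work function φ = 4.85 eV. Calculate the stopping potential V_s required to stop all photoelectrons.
3.0471 V

The stopping potential V_s satisfies: eV_s = KE_max

First, find KE_max using Einstein's equation:
E_photon = hc/λ = 7.8971 eV
KE_max = E_photon - φ = 7.8971 - 4.85 = 3.0471 eV

Since eV_s = KE_max:
V_s = KE_max/e = 3.0471 V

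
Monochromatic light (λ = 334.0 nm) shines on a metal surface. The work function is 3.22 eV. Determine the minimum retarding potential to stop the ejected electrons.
0.4921 V

The stopping potential V_s satisfies: eV_s = KE_max

First, find KE_max using Einstein's equation:
E_photon = hc/λ = 3.7121 eV
KE_max = E_photon - φ = 3.7121 - 3.22 = 0.4921 eV

Since eV_s = KE_max:
V_s = KE_max/e = 0.4921 V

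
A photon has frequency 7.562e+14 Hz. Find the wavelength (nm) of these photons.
396.45 nm

Using the wave equation: c = fλ

Solving for wavelength:
λ = c/f = (3×10⁸ m/s) / (7.562e+14 Hz)
λ = 396.45 nm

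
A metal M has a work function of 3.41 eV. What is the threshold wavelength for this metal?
363.59 nm

The threshold wavelength is when the photon energy equals the work function:
hc/λ₀ = φ

Solving for λ₀:
λ₀ = hc/φ = (6.626×10⁻³⁴ J·s)(3×10⁸ m/s) / (3.41 eV × 1.602×10⁻¹⁹ J/eV)
λ₀ = 363.59 nm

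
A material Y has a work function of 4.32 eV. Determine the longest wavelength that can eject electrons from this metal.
287.00 nm

The threshold wavelength is when the photon energy equals the work function:
hc/λ₀ = φ

Solving for λ₀:
λ₀ = hc/φ = (6.626×10⁻³⁴ J·s)(3×10⁸ m/s) / (4.32 eV × 1.602×10⁻¹⁹ J/eV)
λ₀ = 287.00 nm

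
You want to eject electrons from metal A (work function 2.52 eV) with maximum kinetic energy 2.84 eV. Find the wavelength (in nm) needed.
231.31 nm

From Einstein's equation: KE_max = hc/λ - φ

Rearranging for λ:
hc/λ = KE_max + φ
λ = hc/(KE_max + φ)

Required photon energy:
E_photon = KE_max + φ = 2.84 + 2.52 = 5.36 eV

Required wavelength:
λ = hc/E_photon = (6.626×10⁻³⁴)(3×10⁸) / (5.36 × 1.602×10⁻¹⁹)
λ = 231.31 nm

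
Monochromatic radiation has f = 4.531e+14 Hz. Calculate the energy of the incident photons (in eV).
1.8739 eV

Using E = hf:

E = hf = (6.626×10⁻³⁴ J·s)(4.531e+14 Hz)
E = 1.8739 eV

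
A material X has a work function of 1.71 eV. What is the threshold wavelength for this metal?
725.05 nm

The threshold wavelength is when the photon energy equals the work function:
hc/λ₀ = φ

Solving for λ₀:
λ₀ = hc/φ = (6.626×10⁻³⁴ J·s)(3×10⁸ m/s) / (1.71 eV × 1.602×10⁻¹⁹ J/eV)
λ₀ = 725.05 nm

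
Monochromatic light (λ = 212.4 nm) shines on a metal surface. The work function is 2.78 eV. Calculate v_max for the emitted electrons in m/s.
1.0370e+06 m/s

First, find the maximum kinetic energy:
E_photon = hc/λ = 5.8373 eV
KE_max = E_photon - φ = 5.8373 - 2.78 = 3.0573 eV

Convert to Joules: KE_max = 3.0573 × 1.602×10⁻¹⁹ J = 4.8983e-19 J

Then use KE = ½mv² to find velocity:
v = √(2·KE/m) = √(2 × 4.8983e-19 J / 9.109e-31 kg)
v = 1.0370e+06 m/s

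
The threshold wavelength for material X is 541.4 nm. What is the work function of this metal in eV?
2.29 eV

At the threshold wavelength, photon energy equals work function:
φ = hc/λ₀

Calculating:
φ = (6.626×10⁻³⁴ J·s)(3×10⁸ m/s) / (541.4×10⁻⁹ m)
φ = 2.29 eV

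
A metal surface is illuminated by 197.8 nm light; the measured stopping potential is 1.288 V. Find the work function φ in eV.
4.98 eV

The stopping potential gives the maximum kinetic energy: KE_max = eV_s = 1.288 eV

From Einstein's photoelectric equation: KE_max = hc/λ - φ
Rearranging: φ = hc/λ - KE_max

Calculate photon energy:
E_photon = hc/λ = (6.626×10⁻³⁴ J·s)(3×10⁸ m/s) / (197.8×10⁻⁹ m) = 6.2682 eV

Therefore:
φ = 6.2682 - 1.288 = 4.98 eV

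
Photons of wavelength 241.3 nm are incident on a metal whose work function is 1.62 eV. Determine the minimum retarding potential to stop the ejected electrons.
3.5182 V

The stopping potential V_s satisfies: eV_s = KE_max

First, find KE_max using Einstein's equation:
E_photon = hc/λ = 5.1382 eV
KE_max = E_photon - φ = 5.1382 - 1.62 = 3.5182 eV

Since eV_s = KE_max:
V_s = KE_max/e = 3.5182 V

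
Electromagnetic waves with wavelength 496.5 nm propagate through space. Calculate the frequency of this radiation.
6.0381e+14 Hz

Using the wave equation: c = fλ

Solving for frequency:
f = c/λ = (3×10⁸ m/s) / (496.5×10⁻⁹ m)
f = 6.0381e+14 Hz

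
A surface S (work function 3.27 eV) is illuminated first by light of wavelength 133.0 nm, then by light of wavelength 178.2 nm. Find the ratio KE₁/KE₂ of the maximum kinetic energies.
1.6412

Using Einstein's equation: KE_max = hc/λ - φ

For λ₁ = 133.0 nm:
E₁ = hc/λ₁ = 9.3221 eV
KE₁ = E₁ - φ = 9.3221 - 3.27 = 6.0521 eV

For λ₂ = 178.2 nm:
E₂ = hc/λ₂ = 6.9576 eV
KE₂ = E₂ - φ = 6.9576 - 3.27 = 3.6876 eV

Ratio: KE₁/KE₂ = 6.0521/3.6876 = 1.6412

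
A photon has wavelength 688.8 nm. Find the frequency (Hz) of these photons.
4.3524e+14 Hz

Using the wave equation: c = fλ

Solving for frequency:
f = c/λ = (3×10⁸ m/s) / (688.8×10⁻⁹ m)
f = 4.3524e+14 Hz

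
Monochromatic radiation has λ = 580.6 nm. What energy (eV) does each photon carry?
2.1354 eV

Using E = hf = hc/λ:

E = hc/λ = (6.626×10⁻³⁴ J·s)(3×10⁸ m/s) / (580.6×10⁻⁹ m)
E = 2.1354 eV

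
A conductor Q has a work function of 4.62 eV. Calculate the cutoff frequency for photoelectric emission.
1.1171e+15 Hz

The threshold frequency is when the photon energy equals the work function:
hf₀ = φ

Solving for f₀:
f₀ = φ/h = (4.62 eV × 1.602×10⁻¹⁹ J/eV) / (6.626×10⁻³⁴ J·s)
f₀ = 1.1171e+15 Hz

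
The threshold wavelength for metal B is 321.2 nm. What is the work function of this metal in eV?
3.86 eV

At the threshold wavelength, photon energy equals work function:
φ = hc/λ₀

Calculating:
φ = (6.626×10⁻³⁴ J·s)(3×10⁸ m/s) / (321.2×10⁻⁹ m)
φ = 3.86 eV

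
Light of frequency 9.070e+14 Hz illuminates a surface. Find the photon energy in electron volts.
3.7511 eV

Using E = hf:

E = hf = (6.626×10⁻³⁴ J·s)(9.070e+14 Hz)
E = 3.7511 eV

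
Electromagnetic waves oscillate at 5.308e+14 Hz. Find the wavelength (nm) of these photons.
564.79 nm

Using the wave equation: c = fλ

Solving for wavelength:
λ = c/f = (3×10⁸ m/s) / (5.308e+14 Hz)
λ = 564.79 nm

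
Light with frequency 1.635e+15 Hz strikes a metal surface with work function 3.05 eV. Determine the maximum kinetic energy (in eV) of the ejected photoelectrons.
3.7118 eV

Using Einstein's photoelectric equation: KE_max = hf - φ

First, calculate the photon energy:
E_photon = hf = (6.626×10⁻³⁴ J·s)(1.635e+15 Hz)
E_photon = 6.7618 eV

Then, the maximum kinetic energy:
KE_max = E_photon - φ = 6.7618 eV - 3.05 eV = 3.7118 eV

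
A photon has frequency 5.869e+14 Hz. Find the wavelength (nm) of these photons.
510.81 nm

Using the wave equation: c = fλ

Solving for wavelength:
λ = c/f = (3×10⁸ m/s) / (5.869e+14 Hz)
λ = 510.81 nm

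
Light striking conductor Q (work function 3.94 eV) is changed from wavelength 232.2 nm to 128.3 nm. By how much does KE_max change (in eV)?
4.3241 eV

Using Einstein's equation: KE_max = hc/λ - φ

For λ₁ = 232.2 nm:
KE₁ = hc/λ₁ - φ = 5.3395 - 3.94 = 1.3995 eV

For λ₂ = 128.3 nm:
KE₂ = hc/λ₂ - φ = 9.6636 - 3.94 = 5.7236 eV

Change in KE:
ΔKE = KE₂ - KE₁ = 5.7236 - 1.3995 = 4.3241 eV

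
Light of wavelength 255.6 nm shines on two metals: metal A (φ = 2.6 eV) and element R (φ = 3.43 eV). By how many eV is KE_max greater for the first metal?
0.8300 eV

Using KE_max = hc/λ - φ for each metal:

Photon energy: E = hc/λ = 4.8507 eV

For metal A (φ₁ = 2.6 eV):
KE₁ = E - φ₁ = 4.8507 - 2.6 = 2.2507 eV

For element R (φ₂ = 3.43 eV):
KE₂ = E - φ₂ = 4.8507 - 3.43 = 1.4207 eV

Difference:
ΔKE = KE₁ - KE₂ = 2.2507 - 1.4207 = 0.8300 eV

Note: The difference equals the difference in work functions: 3.43 - 2.6 = 0.83 eV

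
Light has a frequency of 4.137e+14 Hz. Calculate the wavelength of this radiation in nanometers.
724.66 nm

Using the wave equation: c = fλ

Solving for wavelength:
λ = c/f = (3×10⁸ m/s) / (4.137e+14 Hz)
λ = 724.66 nm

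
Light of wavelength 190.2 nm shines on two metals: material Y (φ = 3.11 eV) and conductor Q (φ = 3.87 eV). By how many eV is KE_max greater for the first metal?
0.7600 eV

Using KE_max = hc/λ - φ for each metal:

Photon energy: E = hc/λ = 6.5186 eV

For material Y (φ₁ = 3.11 eV):
KE₁ = E - φ₁ = 6.5186 - 3.11 = 3.4086 eV

For conductor Q (φ₂ = 3.87 eV):
KE₂ = E - φ₂ = 6.5186 - 3.87 = 2.6486 eV

Difference:
ΔKE = KE₁ - KE₂ = 3.4086 - 2.6486 = 0.7600 eV

Note: The difference equals the difference in work functions: 3.87 - 3.11 = 0.76 eV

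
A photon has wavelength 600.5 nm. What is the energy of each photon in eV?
2.0647 eV

Using E = hf = hc/λ:

E = hc/λ = (6.626×10⁻³⁴ J·s)(3×10⁸ m/s) / (600.5×10⁻⁹ m)
E = 2.0647 eV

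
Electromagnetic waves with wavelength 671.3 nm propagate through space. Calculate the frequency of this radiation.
4.4658e+14 Hz

Using the wave equation: c = fλ

Solving for frequency:
f = c/λ = (3×10⁸ m/s) / (671.3×10⁻⁹ m)
f = 4.4658e+14 Hz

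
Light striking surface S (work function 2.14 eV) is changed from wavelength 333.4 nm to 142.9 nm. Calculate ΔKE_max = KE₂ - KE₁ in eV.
4.9575 eV

Using Einstein's equation: KE_max = hc/λ - φ

For λ₁ = 333.4 nm:
KE₁ = hc/λ₁ - φ = 3.7188 - 2.14 = 1.5788 eV

For λ₂ = 142.9 nm:
KE₂ = hc/λ₂ - φ = 8.6763 - 2.14 = 6.5363 eV

Change in KE:
ΔKE = KE₂ - KE₁ = 6.5363 - 1.5788 = 4.9575 eV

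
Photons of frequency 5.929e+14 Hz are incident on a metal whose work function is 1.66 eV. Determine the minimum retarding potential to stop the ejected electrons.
0.7920 V

The stopping potential V_s satisfies: eV_s = KE_max

First, find KE_max using Einstein's equation:
E_photon = hf = (6.626×10⁻³⁴ J·s)(5.929e+14 Hz) = 2.4520 eV
KE_max = E_photon - φ = 2.4520 - 1.66 = 0.7920 eV

Since eV_s = KE_max:
V_s = KE_max/e = 0.7920 V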